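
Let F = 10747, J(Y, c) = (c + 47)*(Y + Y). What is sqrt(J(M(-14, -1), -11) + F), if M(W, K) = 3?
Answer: sqrt(10963) ≈ 104.70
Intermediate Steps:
J(Y, c) = 2*Y*(47 + c) (J(Y, c) = (47 + c)*(2*Y) = 2*Y*(47 + c))
sqrt(J(M(-14, -1), -11) + F) = sqrt(2*3*(47 - 11) + 10747) = sqrt(2*3*36 + 10747) = sqrt(216 + 10747) = sqrt(10963)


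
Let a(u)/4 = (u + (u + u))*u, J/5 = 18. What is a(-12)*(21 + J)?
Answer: 191808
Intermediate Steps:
J = 90 (J = 5*18 = 90)
a(u) = 12*u**2 (a(u) = 4*((u + (u + u))*u) = 4*((u + 2*u)*u) = 4*((3*u)*u) = 4*(3*u**2) = 12*u**2)
a(-12)*(21 + J) = (12*(-12)**2)*(21 + 90) = (12*144)*111 = 1728*111 = 191808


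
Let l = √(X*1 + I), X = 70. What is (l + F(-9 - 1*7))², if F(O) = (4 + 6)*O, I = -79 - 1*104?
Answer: (160 - I*√113)² ≈ 25487.0 - 3401.6*I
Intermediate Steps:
I = -183 (I = -79 - 104 = -183)
F(O) = 10*O
l = I*√113 (l = √(70*1 - 183) = √(70 - 183) = √(-113) = I*√113 ≈ 10.63*I)
(l + F(-9 - 1*7))² = (I*√113 + 10*(-9 - 1*7))² = (I*√113 + 10*(-9 - 7))² = (I*√113 + 10*(-16))² = (I*√113 - 160)² = (-160 + I*√113)²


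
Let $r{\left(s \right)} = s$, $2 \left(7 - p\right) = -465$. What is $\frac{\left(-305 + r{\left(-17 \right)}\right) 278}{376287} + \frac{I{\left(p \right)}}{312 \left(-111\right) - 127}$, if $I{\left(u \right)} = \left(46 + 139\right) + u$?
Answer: $- \frac{6542440951}{26158719666} \approx -0.25011$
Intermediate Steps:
$p = \frac{479}{2}$ ($p = 7 - - \frac{465}{2} = 7 + \frac{465}{2} = \frac{479}{2} \approx 239.5$)
$I{\left(u \right)} = 185 + u$
$\frac{\left(-305 + r{\left(-17 \right)}\right) 278}{376287} + \frac{I{\left(p \right)}}{312 \left(-111\right) - 127} = \frac{\left(-305 - 17\right) 278}{376287} + \frac{185 + \frac{479}{2}}{312 \left(-111\right) - 127} = \left(-322\right) 278 \cdot \frac{1}{376287} + \frac{849}{2 \left(-34632 - 127\right)} = \left(-89516\right) \frac{1}{376287} + \frac{849}{2 \left(-34759\right)} = - \frac{89516}{376287} + \frac{849}{2} \left(- \frac{1}{34759}\right) = - \frac{89516}{376287} - \frac{849}{69518} = - \frac{6542440951}{26158719666}$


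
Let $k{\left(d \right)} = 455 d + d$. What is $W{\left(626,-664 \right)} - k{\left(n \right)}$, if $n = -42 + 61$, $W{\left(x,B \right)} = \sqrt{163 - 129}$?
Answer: $-8664 + \sqrt{34} \approx -8658.2$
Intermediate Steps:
$W{\left(x,B \right)} = \sqrt{34}$
$n = 19$
$k{\left(d \right)} = 456 d$
$W{\left(626,-664 \right)} - k{\left(n \right)} = \sqrt{34} - 456 \cdot 19 = \sqrt{34} - 8664 = -8664 + \sqrt{34}$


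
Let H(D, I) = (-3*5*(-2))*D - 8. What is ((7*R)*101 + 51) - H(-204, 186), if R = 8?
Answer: 11835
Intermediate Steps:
H(D, I) = -8 + 30*D (H(D, I) = (-15*(-2))*D - 8 = 30*D - 8 = -8 + 30*D)
((7*R)*101 + 51) - H(-204, 186) = ((7*8)*101 + 51) - (-8 + 30*(-204)) = (56*101 + 51) - (-8 - 6120) = (5656 + 51) - 1*(-6128) = 5707 + 6128 = 11835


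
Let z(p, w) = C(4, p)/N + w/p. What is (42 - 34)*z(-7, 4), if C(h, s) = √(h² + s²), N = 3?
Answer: -32/7 + 8*√65/3 ≈ 16.928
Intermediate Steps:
z(p, w) = √(16 + p²)/3 + w/p (z(p, w) = √(4² + p²)/3 + w/p = √(16 + p²)*(⅓) + w/p = √(16 + p²)/3 + w/p)
(42 - 34)*z(-7, 4) = (42 - 34)*(√(16 + (-7)²)/3 + 4/(-7)) = 8*(√(16 + 49)/3 + 4*(-⅐)) = 8*(√65/3 - 4/7) = 8*(-4/7 + √65/3) = -32/7 + 8*√65/3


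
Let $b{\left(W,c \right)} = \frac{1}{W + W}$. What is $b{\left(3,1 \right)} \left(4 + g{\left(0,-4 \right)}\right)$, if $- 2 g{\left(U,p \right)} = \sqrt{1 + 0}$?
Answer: $\frac{7}{12} \approx 0.58333$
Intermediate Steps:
$b{\left(W,c \right)} = \frac{1}{2 W}$
$g{\left(U,p \right)} = - \frac{1}{2}$ ($g{\left(U,p \right)} = - \frac{\sqrt{1 + 0}}{2} = - \frac{\sqrt{1}}{2} = \left(- \frac{1}{2}\right) 1 = - \frac{1}{2}$)
$b{\left(3,1 \right)} \left(4 + g{\left(0,-4 \right)}\right) = \frac{1}{2 \cdot 3} \left(4 - \frac{1}{2}\right) = \frac{1}{2} \cdot \frac{1}{3} \cdot \frac{7}{2} = \frac{1}{6} \cdot \frac{7}{2} = \frac{7}{12}$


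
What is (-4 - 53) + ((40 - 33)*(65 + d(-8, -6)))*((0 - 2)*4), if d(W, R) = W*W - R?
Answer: -7617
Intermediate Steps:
d(W, R) = W² - R
(-4 - 53) + ((40 - 33)*(65 + d(-8, -6)))*((0 - 2)*4) = (-4 - 53) + ((40 - 33)*(65 + ((-8)² - 1*(-6))))*((0 - 2)*4) = -57 + (7*(65 + (64 + 6)))*(-2*4) = -57 + (7*(65 + 70))*(-8) = -57 + (7*135)*(-8) = -57 + 945*(-8) = -57 - 7560 = -7617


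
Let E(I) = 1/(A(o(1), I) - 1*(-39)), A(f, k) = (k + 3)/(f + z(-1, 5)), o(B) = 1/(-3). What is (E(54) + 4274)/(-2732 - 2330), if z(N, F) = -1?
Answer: -32053/37965 ≈ -0.84428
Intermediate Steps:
o(B) = -⅓
A(f, k) = (3 + k)/(-1 + f) (A(f, k) = (k + 3)/(f - 1) = (3 + k)/(-1 + f))
E(I) = 1/(147/4 - 3*I/4) (E(I) = 1/((3 + I)/(-1 - ⅓) - 1*(-39)) = 1/((3 + I)/(-4/3) + 39) = 1/(-3*(3 + I)/4 + 39) = 1/((-9/4 - 3*I/4) + 39) = 1/(147/4 - 3*I/4))
(E(54) + 4274)/(-2732 - 2330) = (-4/(-147 + 3*54) + 4274)/(-2732 - 2330) = (-4/(-147 + 162) + 4274)/(-5062) = (-4/15 + 4274)*(-1/5062) = (64106/15)*(-1/5062) = -32053/37965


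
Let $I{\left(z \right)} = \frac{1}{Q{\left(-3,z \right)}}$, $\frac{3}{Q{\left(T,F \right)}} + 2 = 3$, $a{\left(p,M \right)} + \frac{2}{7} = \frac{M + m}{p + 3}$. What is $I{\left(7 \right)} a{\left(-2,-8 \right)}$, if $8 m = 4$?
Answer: $- \frac{109}{42} \approx -2.5952$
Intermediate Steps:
$m = \frac{1}{2}$ ($m = \frac{1}{8} \cdot 4 = \frac{1}{2} \approx 0.5$)
$a{\left(p,M \right)} = - \frac{2}{7} + \frac{\frac{1}{2} + M}{3 + p}$ ($a{\left(p,M \right)} = - \frac{2}{7} + \frac{M + \frac{1}{2}}{p + 3} = - \frac{2}{7} + \frac{\frac{1}{2} + M}{3 + p}$)
$Q{\left(T,F \right)} = 3$ ($Q{\left(T,F \right)} = \frac{3}{-2 + 3} = \frac{3}{1} = 3 \cdot 1 = 3$)
$I{\left(z \right)} = \frac{1}{3}$
$I{\left(7 \right)} a{\left(-2,-8 \right)} = \frac{\frac{1}{14} \frac{1}{3 - 2} \left(-5 - -8 + 14 \left(-8\right)\right)}{3} = \frac{\frac{1}{14} \cdot 1^{-1} \left(-5 + 8 - 112\right)}{3} = \frac{\frac{1}{14} \cdot 1 \left(-109\right)}{3} = \frac{1}{3} \left(- \frac{109}{14}\right) = - \frac{109}{42}$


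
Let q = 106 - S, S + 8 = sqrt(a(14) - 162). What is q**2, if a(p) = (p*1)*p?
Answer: (114 - sqrt(34))**2 ≈ 11701.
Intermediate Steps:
a(p) = p**2 (a(p) = p*p = p**2)
S = -8 + sqrt(34) (S = -8 + sqrt(14**2 - 162) = -8 + sqrt(196 - 162) = -8 + sqrt(34) ≈ -2.1690)
q = 114 - sqrt(34) (q = 106 - (-8 + sqrt(34)) = 106 + (8 - sqrt(34)) = 114 - sqrt(34) ≈ 108.17)
q**2 = (114 - sqrt(34))**2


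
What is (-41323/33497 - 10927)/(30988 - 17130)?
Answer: -4256547/5397691 ≈ -0.78859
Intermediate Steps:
(-41323/33497 - 10927)/(30988 - 17130) = (-41323*1/33497 - 10927)/13858 = (-961/779 - 10927)*(1/13858) = -8513094/779*1/13858 = -4256547/5397691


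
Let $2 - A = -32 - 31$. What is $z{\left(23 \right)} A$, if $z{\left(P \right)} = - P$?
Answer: $-1495$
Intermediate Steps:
$A = 65$ ($A = 2 - \left(-32 - 31\right) = 2 - -63 = 2 + 63 = 65$)
$z{\left(23 \right)} A = \left(-1\right) 23 \cdot 65 = \left(-23\right) 65 = -1495$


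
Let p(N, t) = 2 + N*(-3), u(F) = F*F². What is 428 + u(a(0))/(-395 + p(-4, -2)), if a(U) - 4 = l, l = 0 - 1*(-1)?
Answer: 162943/381 ≈ 427.67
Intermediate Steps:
l = 1 (l = 0 + 1 = 1)
a(U) = 5 (a(U) = 4 + 1 = 5)
u(F) = F³
p(N, t) = 2 - 3*N
428 + u(a(0))/(-395 + p(-4, -2)) = 428 + 5³/(-395 + (2 - 3*(-4))) = 428 + 125/(-395 + (2 + 12)) = 428 + 125/(-395 + 14) = 428 + 125/(-381) = 428 + 125*(-1/381) = 428 - 125/381 = 162943/381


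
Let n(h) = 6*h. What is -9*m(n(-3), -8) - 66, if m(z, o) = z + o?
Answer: 168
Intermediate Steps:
m(z, o) = o + z
-9*m(n(-3), -8) - 66 = -9*(-8 + 6*(-3)) - 66 = -9*(-8 - 18) - 66 = -9*(-26) - 66 = 234 - 66 = 168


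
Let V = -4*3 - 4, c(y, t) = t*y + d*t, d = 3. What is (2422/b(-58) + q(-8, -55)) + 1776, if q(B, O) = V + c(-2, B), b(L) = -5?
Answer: 6338/5 ≈ 1267.6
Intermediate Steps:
c(y, t) = 3*t + t*y (c(y, t) = t*y + 3*t = 3*t + t*y)
V = -16 (V = -12 - 4 = -16)
q(B, O) = -16 + B (q(B, O) = -16 + B*(3 - 2) = -16 + B*1 = -16 + B)
(2422/b(-58) + q(-8, -55)) + 1776 = (2422/(-5) + (-16 - 8)) + 1776 = (2422*(-⅕) - 24) + 1776 = (-2422/5 - 24) + 1776 = -2542/5 + 1776 = 6338/5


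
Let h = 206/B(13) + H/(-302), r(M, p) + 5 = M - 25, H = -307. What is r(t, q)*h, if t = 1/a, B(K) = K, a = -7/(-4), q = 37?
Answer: -6818909/13741 ≈ -496.25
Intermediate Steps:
a = 7/4 (a = -7*(-¼) = 7/4 ≈ 1.7500)
t = 4/7 (t = 1/(7/4) = 4/7 ≈ 0.57143)
r(M, p) = -30 + M (r(M, p) = -5 + (M - 25) = -5 + (-25 + M) = -30 + M)
h = 66203/3926 (h = 206/13 - 307/(-302) = 206*(1/13) - 307*(-1/302) = 206/13 + 307/302 = 66203/3926 ≈ 16.863)
r(t, q)*h = (-30 + 4/7)*(66203/3926) = -206/7*66203/3926 = -6818909/13741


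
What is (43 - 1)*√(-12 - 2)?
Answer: 42*I*√14 ≈ 157.15*I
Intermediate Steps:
(43 - 1)*√(-12 - 2) = 42*√(-14) = 42*(I*√14) = 42*I*√14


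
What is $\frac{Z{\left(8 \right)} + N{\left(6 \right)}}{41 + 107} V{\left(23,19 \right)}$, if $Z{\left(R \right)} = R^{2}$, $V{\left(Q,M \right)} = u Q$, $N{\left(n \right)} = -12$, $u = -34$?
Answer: $- \frac{10166}{37} \approx -274.76$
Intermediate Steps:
$V{\left(Q,M \right)} = - 34 Q$
$\frac{Z{\left(8 \right)} + N{\left(6 \right)}}{41 + 107} V{\left(23,19 \right)} = \frac{8^{2} - 12}{41 + 107} \left(\left(-34\right) 23\right) = \frac{64 - 12}{148} \left(-782\right) = 52 \cdot \frac{1}{148} \left(-782\right) = \frac{13}{37} \left(-782\right) = - \frac{10166}{37}$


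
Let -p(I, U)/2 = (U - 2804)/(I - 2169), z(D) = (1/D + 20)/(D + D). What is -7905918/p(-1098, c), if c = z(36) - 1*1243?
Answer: 33473909801376/10489103 ≈ 3.1913e+6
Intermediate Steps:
z(D) = (20 + 1/D)/(2*D) (z(D) = (20 + 1/D)/((2*D)) = (20 + 1/D)*(1/(2*D)) = (20 + 1/D)/(2*D))
c = -3221135/2592 (c = (½)*(1 + 20*36)/36² - 1*1243 = (½)*(1/1296)*(1 + 720) - 1243 = (½)*(1/1296)*721 - 1243 = 721/2592 - 1243 = -3221135/2592 ≈ -1242.7)
p(I, U) = -2*(-2804 + U)/(-2169 + I) (p(I, U) = -2*(U - 2804)/(I - 2169) = -2*(-2804 + U)/(-2169 + I))
-7905918/p(-1098, c) = -7905918*(-2169 - 1098)/(2*(2804 - 1*(-3221135/2592))) = -7905918*(-3267/(2*(2804 + 3221135/2592))) = -7905918/(2*(-1/3267)*(10489103/2592)) = -7905918/(-10489103/4234032) = -7905918*(-4234032/10489103) = 33473909801376/10489103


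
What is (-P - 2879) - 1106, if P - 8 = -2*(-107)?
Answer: -4207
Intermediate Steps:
P = 222 (P = 8 - 2*(-107) = 8 + 214 = 222)
(-P - 2879) - 1106 = (-1*222 - 2879) - 1106 = (-222 - 2879) - 1106 = -3101 - 1106 = -4207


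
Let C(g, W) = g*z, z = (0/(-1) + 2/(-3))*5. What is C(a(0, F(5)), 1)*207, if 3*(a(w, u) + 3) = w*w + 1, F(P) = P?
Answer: 1840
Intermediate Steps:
z = -10/3 (z = (0*(-1) + 2*(-⅓))*5 = (0 - ⅔)*5 = -⅔*5 = -10/3 ≈ -3.3333)
a(w, u) = -8/3 + w²/3 (a(w, u) = -3 + (w*w + 1)/3 = -3 + (w² + 1)/3 = -3 + (1 + w²)/3 = -3 + (⅓ + w²/3) = -8/3 + w²/3)
C(g, W) = -10*g/3 (C(g, W) = g*(-10/3) = -10*g/3)
C(a(0, F(5)), 1)*207 = -10*(-8/3 + (⅓)*0²)/3*207 = -10*(-8/3 + (⅓)*0)/3*207 = -10*(-8/3 + 0)/3*207 = -10/3*(-8/3)*207 = (80/9)*207 = 1840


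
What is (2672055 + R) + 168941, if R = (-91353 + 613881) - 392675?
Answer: 2970849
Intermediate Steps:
R = 129853 (R = 522528 - 392675 = 129853)
(2672055 + R) + 168941 = (2672055 + 129853) + 168941 = 2801908 + 168941 = 2970849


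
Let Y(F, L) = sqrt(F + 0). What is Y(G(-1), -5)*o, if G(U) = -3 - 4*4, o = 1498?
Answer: 1498*I*sqrt(19) ≈ 6529.6*I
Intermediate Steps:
G(U) = -19 (G(U) = -3 - 16 = -19)
Y(F, L) = sqrt(F)
Y(G(-1), -5)*o = sqrt(-19)*1498 = (I*sqrt(19))*1498 = 1498*I*sqrt(19)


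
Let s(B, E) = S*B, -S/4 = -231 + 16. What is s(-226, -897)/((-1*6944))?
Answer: 24295/868 ≈ 27.990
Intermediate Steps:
S = 860 (S = -4*(-231 + 16) = -4*(-215) = 860)
s(B, E) = 860*B
s(-226, -897)/((-1*6944)) = (860*(-226))/((-1*6944)) = -194360/(-6944) = -194360*(-1/6944) = 24295/868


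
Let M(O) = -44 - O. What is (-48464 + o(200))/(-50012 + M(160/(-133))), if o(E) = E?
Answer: 267463/277387 ≈ 0.96422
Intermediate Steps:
(-48464 + o(200))/(-50012 + M(160/(-133))) = (-48464 + 200)/(-50012 + (-44 - 160/(-133))) = -48264/(-50012 + (-44 - 160*(-1)/133)) = -48264/(-50012 + (-44 - 1*(-160/133))) = -48264/(-50012 + (-44 + 160/133)) = -48264/(-50012 - 5692/133) = -48264/(-6657288/133) = -48264*(-133/6657288) = 267463/277387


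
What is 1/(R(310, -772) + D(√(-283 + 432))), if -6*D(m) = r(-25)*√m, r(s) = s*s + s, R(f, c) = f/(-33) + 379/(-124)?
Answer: 541117366610279316/4177611675121915509017519 - 280377074647296000000*149^(¾)/4177611675121915509017519 - 4346187732681537600*149^(¼)/4177611675121915509017519 + 34908042087135360000*√149/4177611675121915509017519 ≈ -0.0027637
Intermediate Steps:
R(f, c) = -379/124 - f/33 (R(f, c) = f*(-1/33) + 379*(-1/124) = -f/33 - 379/124 = -379/124 - f/33)
r(s) = s + s² (r(s) = s² + s = s + s²)
D(m) = -100*√m (D(m) = -(-25*(1 - 25))*√m/6 = -(-25*(-24))*√m/6 = -100*√m)
1/(R(310, -772) + D(√(-283 + 432))) = 1/((-379/124 - 1/33*310) - 100*(-283 + 432)^(¼)) = 1/((-379/124 - 310/33) - 100*149^(¼)) = 1/(-50947/4092 - 100*149^(¼))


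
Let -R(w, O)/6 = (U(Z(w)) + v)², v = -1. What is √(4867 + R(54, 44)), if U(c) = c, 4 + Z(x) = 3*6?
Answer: √3853 ≈ 62.073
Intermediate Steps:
Z(x) = 14 (Z(x) = -4 + 3*6 = -4 + 18 = 14)
R(w, O) = -1014 (R(w, O) = -6*(14 - 1)² = -6*13² = -6*169 = -1014)
√(4867 + R(54, 44)) = √(4867 - 1014) = √3853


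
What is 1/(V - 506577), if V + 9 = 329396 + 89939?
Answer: -1/87251 ≈ -1.1461e-5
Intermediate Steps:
V = 419326 (V = -9 + (329396 + 89939) = -9 + 419335 = 419326)
1/(V - 506577) = 1/(419326 - 506577) = 1/(-87251) = -1/87251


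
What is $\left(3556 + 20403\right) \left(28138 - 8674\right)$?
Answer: $466337976$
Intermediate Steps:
$\left(3556 + 20403\right) \left(28138 - 8674\right) = 23959 \cdot 19464 = 466337976$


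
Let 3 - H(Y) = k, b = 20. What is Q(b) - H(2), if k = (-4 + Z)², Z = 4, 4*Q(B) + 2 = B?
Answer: 3/2 ≈ 1.5000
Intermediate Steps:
Q(B) = -½ + B/4
k = 0 (k = (-4 + 4)² = 0² = 0)
H(Y) = 3 (H(Y) = 3 - 1*0 = 3 + 0 = 3)
Q(b) - H(2) = (-½ + (¼)*20) - 1*3 = (-½ + 5) - 3 = 9/2 - 3 = 3/2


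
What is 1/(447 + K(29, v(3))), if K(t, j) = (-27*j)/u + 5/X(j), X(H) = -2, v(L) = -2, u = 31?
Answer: 62/27667 ≈ 0.0022409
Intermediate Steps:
K(t, j) = -5/2 - 27*j/31 (K(t, j) = -27*j/31 + 5/(-2) = -27*j*(1/31) + 5*(-½) = -27*j/31 - 5/2 = -5/2 - 27*j/31)
1/(447 + K(29, v(3))) = 1/(447 + (-5/2 - 27/31*(-2))) = 1/(447 + (-5/2 + 54/31)) = 1/(447 - 47/62) = 1/(27667/62) = 62/27667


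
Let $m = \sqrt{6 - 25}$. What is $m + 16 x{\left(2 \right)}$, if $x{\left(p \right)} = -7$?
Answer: $-112 + i \sqrt{19} \approx -112.0 + 4.3589 i$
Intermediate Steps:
$m = i \sqrt{19}$ ($m = \sqrt{-19} = i \sqrt{19} \approx 4.3589 i$)
$m + 16 x{\left(2 \right)} = i \sqrt{19} + 16 \left(-7\right) = i \sqrt{19} - 112 = -112 + i \sqrt{19}$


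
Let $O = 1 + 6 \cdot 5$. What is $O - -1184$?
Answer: $1215$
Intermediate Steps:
$O = 31$ ($O = 1 + 30 = 31$)
$O - -1184 = 31 - -1184 = 31 + 1184 = 1215$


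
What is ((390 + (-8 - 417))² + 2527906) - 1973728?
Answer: 555403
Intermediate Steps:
((390 + (-8 - 417))² + 2527906) - 1973728 = ((390 - 425)² + 2527906) - 1973728 = ((-35)² + 2527906) - 1973728 = (1225 + 2527906) - 1973728 = 2529131 - 1973728 = 555403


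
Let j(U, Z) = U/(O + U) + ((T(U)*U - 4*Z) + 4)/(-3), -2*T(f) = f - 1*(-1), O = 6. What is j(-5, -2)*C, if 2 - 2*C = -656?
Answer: -5593/3 ≈ -1864.3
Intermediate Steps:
C = 329 (C = 1 - 1/2*(-656) = 1 + 328 = 329)
T(f) = -1/2 - f/2 (T(f) = -(f - 1*(-1))/2 = -(f + 1)/2 = -(1 + f)/2 = -1/2 - f/2)
j(U, Z) = -4/3 + 4*Z/3 + U/(6 + U) - U*(-1/2 - U/2)/3 (j(U, Z) = U/(6 + U) + (((-1/2 - U/2)*U - 4*Z) + 4)/(-3) = U/(6 + U) + ((U*(-1/2 - U/2) - 4*Z) + 4)*(-1/3) = U/(6 + U) + ((-4*Z + U*(-1/2 - U/2)) + 4)*(-1/3) = U/(6 + U) + (4 - 4*Z + U*(-1/2 - U/2))*(-1/3) = U/(6 + U) + (-4/3 + 4*Z/3 - U*(-1/2 - U/2)/3) = -4/3 + 4*Z/3 + U/(6 + U) - U*(-1/2 - U/2)/3)
j(-5, -2)*C = ((-48 + (-5)**3 + 4*(-5) + 7*(-5)**2 + 48*(-2) + 8*(-5)*(-2))/(6*(6 - 5)))*329 = ((1/6)*(-48 - 125 - 20 + 7*25 - 96 + 80)/1)*329 = ((1/6)*1*(-48 - 125 - 20 + 175 - 96 + 80))*329 = ((1/6)*1*(-34))*329 = -17/3*329 = -5593/3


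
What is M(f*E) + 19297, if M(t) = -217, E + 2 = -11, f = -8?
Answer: 19080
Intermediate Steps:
E = -13 (E = -2 - 11 = -13)
M(f*E) + 19297 = -217 + 19297 = 19080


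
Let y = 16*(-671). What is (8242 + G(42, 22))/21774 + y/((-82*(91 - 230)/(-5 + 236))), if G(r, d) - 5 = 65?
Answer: -13476282052/62045013 ≈ -217.20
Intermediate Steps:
G(r, d) = 70 (G(r, d) = 5 + 65 = 70)
y = -10736
(8242 + G(42, 22))/21774 + y/((-82*(91 - 230)/(-5 + 236))) = (8242 + 70)/21774 - 10736*(-(-5 + 236)/(82*(91 - 230))) = 8312*(1/21774) - 10736/((-(-11398)/231)) = 4156/10887 - 10736/((-(-11398)/231)) = 4156/10887 - 10736/((-82*(-139/231))) = 4156/10887 - 10736/11398/231 = 4156/10887 - 10736*231/11398 = 4156/10887 - 1240008/5699 = -13476282052/62045013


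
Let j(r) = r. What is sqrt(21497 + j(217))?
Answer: sqrt(21714) ≈ 147.36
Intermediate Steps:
sqrt(21497 + j(217)) = sqrt(21497 + 217) = sqrt(21714)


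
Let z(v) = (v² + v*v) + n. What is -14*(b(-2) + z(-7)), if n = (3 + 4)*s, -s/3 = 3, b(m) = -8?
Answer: -378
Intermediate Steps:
s = -9 (s = -3*3 = -9)
n = -63 (n = (3 + 4)*(-9) = 7*(-9) = -63)
z(v) = -63 + 2*v² (z(v) = (v² + v*v) - 63 = (v² + v²) - 63 = 2*v² - 63 = -63 + 2*v²)
-14*(b(-2) + z(-7)) = -14*(-8 + (-63 + 2*(-7)²)) = -14*(-8 + (-63 + 2*49)) = -14*(-8 + (-63 + 98)) = -14*(-8 + 35) = -14*27 = -378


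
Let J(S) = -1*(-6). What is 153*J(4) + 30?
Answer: 948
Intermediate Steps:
J(S) = 6
153*J(4) + 30 = 153*6 + 30 = 918 + 30 = 948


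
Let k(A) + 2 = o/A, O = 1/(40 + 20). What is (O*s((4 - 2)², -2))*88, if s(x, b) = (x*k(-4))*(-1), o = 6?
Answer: 308/15 ≈ 20.533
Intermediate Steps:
O = 1/60 ≈ 0.016667
k(A) = -2 + 6/A
s(x, b) = 7*x/2 (s(x, b) = (x*(-2 + 6/(-4)))*(-1) = (x*(-2 + 6*(-¼)))*(-1) = (x*(-2 - 3/2))*(-1) = (x*(-7/2))*(-1) = -7*x/2*(-1) = 7*x/2)
(O*s((4 - 2)², -2))*88 = ((7*(4 - 2)²/2)/60)*88 = (((7/2)*2²)/60)*88 = (((7/2)*4)/60)*88 = ((1/60)*14)*88 = (7/30)*88 = 308/15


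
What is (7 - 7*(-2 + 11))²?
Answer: 3136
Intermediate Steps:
(7 - 7*(-2 + 11))² = (7 - 7*9)² = (7 - 63)² = (-56)² = 3136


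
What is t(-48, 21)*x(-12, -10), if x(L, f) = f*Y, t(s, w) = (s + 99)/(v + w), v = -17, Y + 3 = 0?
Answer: 765/2 ≈ 382.50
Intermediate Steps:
Y = -3 (Y = -3 + 0 = -3)
t(s, w) = (99 + s)/(-17 + w) (t(s, w) = (s + 99)/(-17 + w) = (99 + s)/(-17 + w))
x(L, f) = -3*f (x(L, f) = f*(-3) = -3*f)
t(-48, 21)*x(-12, -10) = ((99 - 48)/(-17 + 21))*(-3*(-10)) = (51/4)*30 = 765/2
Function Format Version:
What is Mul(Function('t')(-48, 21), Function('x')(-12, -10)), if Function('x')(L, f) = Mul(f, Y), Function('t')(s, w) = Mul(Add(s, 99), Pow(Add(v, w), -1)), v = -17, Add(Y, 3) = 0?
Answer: Rational(765, 2) ≈ 382.50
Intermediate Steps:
Y = -3 (Y = Add(-3, 0) = -3)
Function('t')(s, w) = Mul(Pow(Add(-17, w), -1), Add(99, s)) (Function('t')(s, w) = Mul(Add(s, 99), Pow(Add(-17, w), -1)) = Mul(Add(99, s), Pow(Add(-17, w), -1)) = Mul(Pow(Add(-17, w), -1), Add(99, s)))
Function('x')(L, f) = Mul(-3, f) (Function('x')(L, f) = Mul(f, -3) = Mul(-3, f))
Mul(Function('t')(-48, 21), Function('x')(-12, -10)) = Mul(Mul(Pow(Add(-17, 21), -1), Add(99, -48)), Mul(-3, -10)) = Mul(Mul(Pow(4, -1), 51), 30) = Mul(Mul(Rational(1, 4), 51), 30) = Mul(Rational(51, 4), 30) = Rational(765, 2)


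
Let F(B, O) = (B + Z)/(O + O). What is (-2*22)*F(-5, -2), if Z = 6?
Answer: 11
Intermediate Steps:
F(B, O) = (6 + B)/(2*O) (F(B, O) = (B + 6)/(O + O) = (6 + B)/((2*O)) = (6 + B)*(1/(2*O)) = (6 + B)/(2*O))
(-2*22)*F(-5, -2) = (-2*22)*((½)*(6 - 5)/(-2)) = -22*(-1)/2 = -44*(-¼) = 11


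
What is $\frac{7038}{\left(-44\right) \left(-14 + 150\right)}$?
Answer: $- \frac{207}{176} \approx -1.1761$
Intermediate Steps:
$\frac{7038}{\left(-44\right) \left(-14 + 150\right)} = \frac{7038}{\left(-44\right) 136} = \frac{7038}{-5984} = 7038 \left(- \frac{1}{5984}\right) = - \frac{207}{176}$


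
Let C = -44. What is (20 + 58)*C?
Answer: -3432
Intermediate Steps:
(20 + 58)*C = (20 + 58)*(-44) = 78*(-44) = -3432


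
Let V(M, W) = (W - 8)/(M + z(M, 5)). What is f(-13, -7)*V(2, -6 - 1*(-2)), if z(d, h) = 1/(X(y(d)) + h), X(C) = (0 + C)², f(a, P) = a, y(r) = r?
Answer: 1404/19 ≈ 73.895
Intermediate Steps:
X(C) = C²
z(d, h) = 1/(h + d²) (z(d, h) = 1/(d² + h) = 1/(h + d²))
V(M, W) = (-8 + W)/(M + 1/(5 + M²)) (V(M, W) = (W - 8)/(M + 1/(5 + M²)) = (-8 + W)/(M + 1/(5 + M²)))
f(-13, -7)*V(2, -6 - 1*(-2)) = -13*(-8 + (-6 - 1*(-2)))*(5 + 2²)/(1 + 2*(5 + 2²)) = -13*(-8 + (-6 + 2))*(5 + 4)/(1 + 2*(5 + 4)) = -13*(-8 - 4)*9/(1 + 2*9) = -13*(-12)*9/(1 + 18) = -13*(-12)*9/19 = -13*(-108/19) = 1404/19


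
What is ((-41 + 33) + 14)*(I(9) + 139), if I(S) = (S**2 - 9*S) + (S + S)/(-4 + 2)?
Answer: 780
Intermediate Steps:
I(S) = S**2 - 10*S (I(S) = (S**2 - 9*S) + (2*S)/(-2) = (S**2 - 9*S) + (2*S)*(-1/2) = (S**2 - 9*S) - S = S**2 - 10*S)
((-41 + 33) + 14)*(I(9) + 139) = ((-41 + 33) + 14)*(9*(-10 + 9) + 139) = (-8 + 14)*(9*(-1) + 139) = 6*(-9 + 139) = 6*130 = 780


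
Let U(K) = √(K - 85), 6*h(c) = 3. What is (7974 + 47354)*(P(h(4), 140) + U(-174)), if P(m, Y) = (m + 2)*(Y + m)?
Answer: 19433960 + 55328*I*√259 ≈ 1.9434e+7 + 8.9042e+5*I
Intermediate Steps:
h(c) = ½ (h(c) = (⅙)*3 = ½)
P(m, Y) = (2 + m)*(Y + m)
U(K) = √(-85 + K)
(7974 + 47354)*(P(h(4), 140) + U(-174)) = (7974 + 47354)*(((½)² + 2*140 + 2*(½) + 140*(½)) + √(-85 - 174)) = 55328*((¼ + 280 + 1 + 70) + √(-259)) = 55328*(1405/4 + I*√259) = 19433960 + 55328*I*√259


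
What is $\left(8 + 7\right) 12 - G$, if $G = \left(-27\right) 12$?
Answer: $504$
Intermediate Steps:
$G = -324$
$\left(8 + 7\right) 12 - G = \left(8 + 7\right) 12 - -324 = 15 \cdot 12 + 324 = 180 + 324 = 504$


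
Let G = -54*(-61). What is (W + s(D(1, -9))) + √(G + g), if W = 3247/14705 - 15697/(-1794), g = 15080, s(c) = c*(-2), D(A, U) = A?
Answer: 10816939/1551810 + √18374 ≈ 142.52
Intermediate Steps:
s(c) = -2*c
W = 13920559/1551810 (W = 3247*(1/14705) - 15697*(-1/1794) = 191/865 + 15697/1794 = 13920559/1551810 ≈ 8.9705)
G = 3294
(W + s(D(1, -9))) + √(G + g) = (13920559/1551810 - 2*1) + √(3294 + 15080) = (13920559/1551810 - 2) + √18374 = 10816939/1551810 + √18374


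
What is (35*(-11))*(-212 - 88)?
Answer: 115500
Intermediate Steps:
(35*(-11))*(-212 - 88) = -385*(-300) = 115500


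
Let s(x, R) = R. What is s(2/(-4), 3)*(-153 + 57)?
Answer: -288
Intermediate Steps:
s(2/(-4), 3)*(-153 + 57) = 3*(-153 + 57) = 3*(-96) = -288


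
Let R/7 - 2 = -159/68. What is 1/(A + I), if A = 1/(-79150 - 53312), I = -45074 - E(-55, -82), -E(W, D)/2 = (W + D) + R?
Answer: -1125927/51063869200 ≈ -2.2049e-5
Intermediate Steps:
R = -161/68 (R = 14 + 7*(-159/68) = 14 - 1113/68 = -161/68 ≈ -2.3676)
E(W, D) = 161/34 - 2*D - 2*W (E(W, D) = -2*((W + D) - 161/68) = -2*((D + W) - 161/68) = -2*(-161/68 + D + W) = 161/34 - 2*D - 2*W)
I = -1541993/34 (I = -45074 - (161/34 - 2*(-82) - 2*(-55)) = -45074 - (161/34 + 164 + 110) = -45074 - 1*9477/34 = -45074 - 9477/34 = -1541993/34 ≈ -45353.)
A = -1/132462 (A = 1/(-132462) = -1/132462 ≈ -7.5493e-6)
1/(A + I) = 1/(-1/132462 - 1541993/34) = 1/(-51063869200/1125927) = -1125927/51063869200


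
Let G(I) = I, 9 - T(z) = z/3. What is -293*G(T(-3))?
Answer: -2930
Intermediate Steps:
T(z) = 9 - z/3
-293*G(T(-3)) = -293*(9 - ⅓*(-3)) = -293*(9 + 1) = -293*10 = -2930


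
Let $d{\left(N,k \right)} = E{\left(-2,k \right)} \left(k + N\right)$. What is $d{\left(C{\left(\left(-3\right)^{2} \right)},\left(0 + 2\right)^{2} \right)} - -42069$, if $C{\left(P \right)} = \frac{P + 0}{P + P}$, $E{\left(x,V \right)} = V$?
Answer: $42087$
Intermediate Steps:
$C{\left(P \right)} = \frac{1}{2}$ ($C{\left(P \right)} = \frac{P}{2 P} = P \frac{1}{2 P} = \frac{1}{2}$)
$d{\left(N,k \right)} = k \left(N + k\right)$ ($d{\left(N,k \right)} = k \left(k + N\right) = k \left(N + k\right)$)
$d{\left(C{\left(\left(-3\right)^{2} \right)},\left(0 + 2\right)^{2} \right)} - -42069 = \left(0 + 2\right)^{2} \left(\frac{1}{2} + \left(0 + 2\right)^{2}\right) - -42069 = 2^{2} \left(\frac{1}{2} + 2^{2}\right) + 42069 = 4 \left(\frac{1}{2} + 4\right) + 42069 = 4 \cdot \frac{9}{2} + 42069 = 18 + 42069 = 42087$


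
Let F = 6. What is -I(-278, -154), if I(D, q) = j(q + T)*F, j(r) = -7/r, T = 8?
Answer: -21/73 ≈ -0.28767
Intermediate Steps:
I(D, q) = -42/(8 + q) (I(D, q) = -7/(q + 8)*6 = -7/(8 + q)*6 = -42/(8 + q))
-I(-278, -154) = -(-42)/(8 - 154) = -(-42)/(-146) = -(-42)*(-1)/146 = -1*21/73 = -21/73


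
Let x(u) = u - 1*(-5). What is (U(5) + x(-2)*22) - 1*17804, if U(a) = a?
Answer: -17733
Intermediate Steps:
x(u) = 5 + u (x(u) = u + 5 = 5 + u)
(U(5) + x(-2)*22) - 1*17804 = (5 + (5 - 2)*22) - 1*17804 = (5 + 3*22) - 17804 = (5 + 66) - 17804 = 71 - 17804 = -17733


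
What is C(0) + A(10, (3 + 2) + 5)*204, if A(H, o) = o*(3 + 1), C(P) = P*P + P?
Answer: 8160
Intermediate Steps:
C(P) = P + P**2 (C(P) = P**2 + P = P + P**2)
A(H, o) = 4*o (A(H, o) = o*4 = 4*o)
C(0) + A(10, (3 + 2) + 5)*204 = 0*(1 + 0) + (4*((3 + 2) + 5))*204 = 0*1 + (4*(5 + 5))*204 = 0 + (4*10)*204 = 0 + 40*204 = 0 + 8160 = 8160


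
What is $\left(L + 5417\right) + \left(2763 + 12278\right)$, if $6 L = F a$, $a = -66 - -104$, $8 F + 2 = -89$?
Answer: $\frac{489263}{24} \approx 20386.0$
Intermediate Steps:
$F = - \frac{91}{8}$ ($F = - \frac{1}{4} + \frac{1}{8} \left(-89\right) = - \frac{1}{4} - \frac{89}{8} = - \frac{91}{8} \approx -11.375$)
$a = 38$ ($a = -66 + 104 = 38$)
$L = - \frac{1729}{24}$ ($L = \frac{\left(- \frac{91}{8}\right) 38}{6} = \frac{1}{6} \left(- \frac{1729}{4}\right) = - \frac{1729}{24} \approx -72.042$)
$\left(L + 5417\right) + \left(2763 + 12278\right) = \left(- \frac{1729}{24} + 5417\right) + \left(2763 + 12278\right) = \frac{128279}{24} + 15041 = \frac{489263}{24}$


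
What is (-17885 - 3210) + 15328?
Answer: -5767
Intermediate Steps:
(-17885 - 3210) + 15328 = -21095 + 15328 = -5767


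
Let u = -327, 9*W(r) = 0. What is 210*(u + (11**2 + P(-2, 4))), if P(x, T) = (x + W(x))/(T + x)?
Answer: -43470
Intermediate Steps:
W(r) = 0 (W(r) = (1/9)*0 = 0)
P(x, T) = x/(T + x) (P(x, T) = (x + 0)/(T + x) = x/(T + x))
210*(u + (11**2 + P(-2, 4))) = 210*(-327 + (11**2 - 2/(4 - 2))) = 210*(-327 + (121 - 2/2)) = 210*(-327 + (121 - 2*1/2)) = 210*(-327 + (121 - 1)) = 210*(-327 + 120) = 210*(-207) = -43470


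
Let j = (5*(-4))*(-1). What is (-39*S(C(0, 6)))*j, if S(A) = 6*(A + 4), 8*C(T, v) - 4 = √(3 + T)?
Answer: -21060 - 585*√3 ≈ -22073.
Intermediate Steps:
C(T, v) = ½ + √(3 + T)/8
j = 20 (j = -20*(-1) = 20)
S(A) = 24 + 6*A (S(A) = 6*(4 + A) = 24 + 6*A)
(-39*S(C(0, 6)))*j = -39*(24 + 6*(½ + √(3 + 0)/8))*20 = -39*(24 + 6*(½ + √3/8))*20 = -39*(24 + (3 + 3*√3/4))*20 = -39*(27 + 3*√3/4)*20 = (-1053 - 117*√3/4)*20 = -21060 - 585*√3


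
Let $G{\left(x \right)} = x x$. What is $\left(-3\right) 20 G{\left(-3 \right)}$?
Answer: $-540$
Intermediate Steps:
$G{\left(x \right)} = x^{2}$
$\left(-3\right) 20 G{\left(-3 \right)} = \left(-3\right) 20 \left(-3\right)^{2} = \left(-60\right) 9 = -540$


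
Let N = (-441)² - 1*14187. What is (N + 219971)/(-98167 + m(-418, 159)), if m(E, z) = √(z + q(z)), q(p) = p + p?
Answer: -39292814255/9636759412 - 1200795*√53/9636759412 ≈ -4.0783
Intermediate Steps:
q(p) = 2*p
m(E, z) = √3*√z (m(E, z) = √(z + 2*z) = √(3*z) = √3*√z)
N = 180294 (N = 194481 - 14187 = 180294)
(N + 219971)/(-98167 + m(-418, 159)) = (180294 + 219971)/(-98167 + √3*√159) = 400265/(-98167 + 3*√53)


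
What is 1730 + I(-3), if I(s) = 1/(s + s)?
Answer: 10379/6 ≈ 1729.8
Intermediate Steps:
I(s) = 1/(2*s)
1730 + I(-3) = 1730 + (½)/(-3) = 1730 + (½)*(-⅓) = 1730 - ⅙ = 10379/6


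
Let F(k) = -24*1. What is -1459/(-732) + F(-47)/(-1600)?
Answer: 73499/36600 ≈ 2.0082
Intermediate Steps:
F(k) = -24
-1459/(-732) + F(-47)/(-1600) = -1459/(-732) - 24/(-1600) = -1459*(-1/732) - 24*(-1/1600) = 1459/732 + 3/200 = 73499/36600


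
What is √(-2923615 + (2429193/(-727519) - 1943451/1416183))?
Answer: I*√2040417786121626039780411091/26417949743 ≈ 1709.9*I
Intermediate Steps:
√(-2923615 + (2429193/(-727519) - 1943451/1416183)) = √(-2923615 + (2429193*(-1/727519) - 1943451*1/1416183)) = √(-2923615 + (-186861/55963 - 647817/472061)) = √(-2923615 - 124463573292/26417949743) = √(-77236038601454237/26417949743) = I*√2040417786121626039780411091/26417949743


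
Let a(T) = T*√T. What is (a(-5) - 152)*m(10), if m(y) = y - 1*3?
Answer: -1064 - 35*I*√5 ≈ -1064.0 - 78.262*I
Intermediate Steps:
a(T) = T^(3/2)
m(y) = -3 + y (m(y) = y - 3 = -3 + y)
(a(-5) - 152)*m(10) = ((-5)^(3/2) - 152)*(-3 + 10) = (-5*I*√5 - 152)*7 = (-152 - 5*I*√5)*7 = -1064 - 35*I*√5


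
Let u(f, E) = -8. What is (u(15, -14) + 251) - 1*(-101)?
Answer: 344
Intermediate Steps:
(u(15, -14) + 251) - 1*(-101) = (-8 + 251) - 1*(-101) = 243 + 101 = 344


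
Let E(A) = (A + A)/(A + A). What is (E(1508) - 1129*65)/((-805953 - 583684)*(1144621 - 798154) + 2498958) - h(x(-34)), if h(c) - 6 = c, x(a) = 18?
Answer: -11555060651120/481460863521 ≈ -24.000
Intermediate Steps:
h(c) = 6 + c
E(A) = 1 (E(A) = (2*A)/((2*A)) = (2*A)*(1/(2*A)) = 1)
(E(1508) - 1129*65)/((-805953 - 583684)*(1144621 - 798154) + 2498958) - h(x(-34)) = (1 - 1129*65)/((-805953 - 583684)*(1144621 - 798154) + 2498958) - (6 + 18) = (1 - 73385)/(-1389637*346467 + 2498958) - 1*24 = -73384/(-481463362479 + 2498958) - 24 = -73384/(-481460863521) - 24 = -73384*(-1/481460863521) - 24 = 73384/481460863521 - 24 = -11555060651120/481460863521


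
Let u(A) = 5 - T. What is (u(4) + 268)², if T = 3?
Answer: 72900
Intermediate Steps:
u(A) = 2 (u(A) = 5 - 1*3 = 5 - 3 = 2)
(u(4) + 268)² = (2 + 268)² = 270² = 72900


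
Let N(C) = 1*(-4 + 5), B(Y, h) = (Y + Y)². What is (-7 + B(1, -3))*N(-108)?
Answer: -3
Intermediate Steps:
B(Y, h) = 4*Y² (B(Y, h) = (2*Y)² = 4*Y²)
N(C) = 1 (N(C) = 1*1 = 1)
(-7 + B(1, -3))*N(-108) = (-7 + 4*1²)*1 = (-7 + 4*1)*1 = (-7 + 4)*1 = -3*1 = -3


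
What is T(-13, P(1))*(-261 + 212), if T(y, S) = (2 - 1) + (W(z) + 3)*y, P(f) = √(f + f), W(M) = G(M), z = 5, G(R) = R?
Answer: 5047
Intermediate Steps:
W(M) = M
P(f) = √2*√f (P(f) = √(2*f) = √2*√f)
T(y, S) = 1 + 8*y (T(y, S) = (2 - 1) + (5 + 3)*y = 1 + 8*y)
T(-13, P(1))*(-261 + 212) = (1 + 8*(-13))*(-261 + 212) = (1 - 104)*(-49) = -103*(-49) = 5047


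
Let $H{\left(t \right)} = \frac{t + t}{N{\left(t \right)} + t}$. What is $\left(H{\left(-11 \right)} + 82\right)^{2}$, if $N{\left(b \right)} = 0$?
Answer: $7056$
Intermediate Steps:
$H{\left(t \right)} = 2$ ($H{\left(t \right)} = \frac{t + t}{0 + t} = \frac{2 t}{t} = 2$)
$\left(H{\left(-11 \right)} + 82\right)^{2} = \left(2 + 82\right)^{2} = 84^{2} = 7056$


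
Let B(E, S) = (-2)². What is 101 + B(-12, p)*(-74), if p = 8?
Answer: -195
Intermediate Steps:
B(E, S) = 4
101 + B(-12, p)*(-74) = 101 + 4*(-74) = 101 - 296 = -195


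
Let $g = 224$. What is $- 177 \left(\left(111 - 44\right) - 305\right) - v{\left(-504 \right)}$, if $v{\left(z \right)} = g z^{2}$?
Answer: $-56857458$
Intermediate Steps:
$v{\left(z \right)} = 224 z^{2}$
$- 177 \left(\left(111 - 44\right) - 305\right) - v{\left(-504 \right)} = - 177 \left(\left(111 - 44\right) - 305\right) - 224 \left(-504\right)^{2} = - 177 \left(\left(111 - 44\right) - 305\right) - 224 \cdot 254016 = - 177 \left(67 - 305\right) - 56899584 = \left(-177\right) \left(-238\right) - 56899584 = 42126 - 56899584 = -56857458$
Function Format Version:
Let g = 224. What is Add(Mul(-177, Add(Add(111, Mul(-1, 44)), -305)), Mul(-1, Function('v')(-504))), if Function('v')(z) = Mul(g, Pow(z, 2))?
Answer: -56857458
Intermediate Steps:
Function('v')(z) = Mul(224, Pow(z, 2))
Add(Mul(-177, Add(Add(111, Mul(-1, 44)), -305)), Mul(-1, Function('v')(-504))) = Add(Mul(-177, Add(Add(111, Mul(-1, 44)), -305)), Mul(-1, Mul(224, Pow(-504, 2)))) = Add(Mul(-177, Add(Add(111, -44), -305)), Mul(-1, Mul(224, 254016))) = Add(Mul(-177, Add(67, -305)), Mul(-1, 56899584)) = Add(Mul(-177, -238), -56899584) = Add(42126, -56899584) = -56857458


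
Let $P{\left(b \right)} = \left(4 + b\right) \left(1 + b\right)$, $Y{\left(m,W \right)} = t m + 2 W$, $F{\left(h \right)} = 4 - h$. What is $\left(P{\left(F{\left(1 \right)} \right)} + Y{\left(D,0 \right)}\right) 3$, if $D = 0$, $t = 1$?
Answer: $84$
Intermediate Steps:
$Y{\left(m,W \right)} = m + 2 W$ ($Y{\left(m,W \right)} = 1 m + 2 W = m + 2 W$)
$P{\left(b \right)} = \left(1 + b\right) \left(4 + b\right)$
$\left(P{\left(F{\left(1 \right)} \right)} + Y{\left(D,0 \right)}\right) 3 = \left(\left(4 + \left(4 - 1\right)^{2} + 5 \left(4 - 1\right)\right) + \left(0 + 2 \cdot 0\right)\right) 3 = \left(\left(4 + \left(4 - 1\right)^{2} + 5 \left(4 - 1\right)\right) + \left(0 + 0\right)\right) 3 = \left(\left(4 + 3^{2} + 5 \cdot 3\right) + 0\right) 3 = \left(\left(4 + 9 + 15\right) + 0\right) 3 = \left(28 + 0\right) 3 = 28 \cdot 3 = 84$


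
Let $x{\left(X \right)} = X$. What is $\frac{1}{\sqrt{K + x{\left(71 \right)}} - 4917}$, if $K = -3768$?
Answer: $- \frac{4917}{24180586} - \frac{i \sqrt{3697}}{24180586} \approx -0.00020334 - 2.5145 \cdot 10^{-6} i$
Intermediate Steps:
$\frac{1}{\sqrt{K + x{\left(71 \right)}} - 4917} = \frac{1}{\sqrt{-3768 + 71} - 4917} = \frac{1}{\sqrt{-3697} - 4917} = \frac{1}{i \sqrt{3697} - 4917} = \frac{1}{-4917 + i \sqrt{3697}}$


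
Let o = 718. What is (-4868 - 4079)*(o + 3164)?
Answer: -34732254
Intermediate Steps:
(-4868 - 4079)*(o + 3164) = (-4868 - 4079)*(718 + 3164) = -8947*3882 = -34732254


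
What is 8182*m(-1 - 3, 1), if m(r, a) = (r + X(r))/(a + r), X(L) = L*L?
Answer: -32728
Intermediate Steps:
X(L) = L**2
m(r, a) = (r + r**2)/(a + r)
8182*m(-1 - 3, 1) = 8182*((-1 - 3)*(1 + (-1 - 3))/(1 + (-1 - 3))) = 8182*(-4*(1 - 4)/(1 - 4)) = 8182*(-4*(-3)/(-3)) = 8182*(-4*(-1/3)*(-3)) = 8182*(-4) = -32728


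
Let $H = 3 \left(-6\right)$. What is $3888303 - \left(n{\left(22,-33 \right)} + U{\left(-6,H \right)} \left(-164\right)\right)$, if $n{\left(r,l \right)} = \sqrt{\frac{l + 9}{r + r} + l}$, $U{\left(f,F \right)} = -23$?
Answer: $3884531 - \frac{3 i \sqrt{451}}{11} \approx 3.8845 \cdot 10^{6} - 5.7918 i$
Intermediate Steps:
$H = -18$
$n{\left(r,l \right)} = \sqrt{l + \frac{9 + l}{2 r}}$ ($n{\left(r,l \right)} = \sqrt{\frac{9 + l}{2 r} + l} = \sqrt{l + \frac{9 + l}{2 r}}$)
$3888303 - \left(n{\left(22,-33 \right)} + U{\left(-6,H \right)} \left(-164\right)\right) = 3888303 - \left(\frac{\sqrt{2} \sqrt{\frac{9 - 33 + 2 \left(-33\right) 22}{22}}}{2} - -3772\right) = 3888303 - \left(\frac{\sqrt{2} \sqrt{\frac{9 - 33 - 1452}{22}}}{2} + 3772\right) = 3888303 - \left(\frac{\sqrt{2} \sqrt{\frac{1}{22} \left(-1476\right)}}{2} + 3772\right) = 3888303 - \left(\frac{\sqrt{2} \sqrt{- \frac{738}{11}}}{2} + 3772\right) = 3888303 - \left(\frac{\sqrt{2} \frac{3 i \sqrt{902}}{11}}{2} + 3772\right) = 3888303 - \left(\frac{3 i \sqrt{451}}{11} + 3772\right) = 3888303 - \left(3772 + \frac{3 i \sqrt{451}}{11}\right) = 3884531 - \frac{3 i \sqrt{451}}{11}$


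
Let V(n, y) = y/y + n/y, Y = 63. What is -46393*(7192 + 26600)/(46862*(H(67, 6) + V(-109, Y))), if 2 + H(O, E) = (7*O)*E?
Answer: -24691468032/2074932205 ≈ -11.900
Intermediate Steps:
H(O, E) = -2 + 7*E*O (H(O, E) = -2 + (7*O)*E = -2 + 7*E*O)
V(n, y) = 1 + n/y
-46393*(7192 + 26600)/(46862*(H(67, 6) + V(-109, Y))) = -46393*(7192 + 26600)/(46862*((-2 + 7*6*67) + (-109 + 63)/63)) = -46393*16896/(23431*((-2 + 2814) + (1/63)*(-46))) = -46393*16896/(23431*(2812 - 46/63)) = -46393/(46862/((33792/(177110/63)))) = -46393/(46862/((33792*(63/177110)))) = -46393/(46862/(1064448/88555)) = -46393/(46862*(88555/1064448)) = -46393/2074932205/532224 = -46393*532224/2074932205 = -24691468032/2074932205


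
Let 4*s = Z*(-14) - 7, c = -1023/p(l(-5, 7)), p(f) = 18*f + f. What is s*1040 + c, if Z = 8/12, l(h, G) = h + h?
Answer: -2417531/570 ≈ -4241.3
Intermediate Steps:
l(h, G) = 2*h
Z = ⅔ (Z = 8*(1/12) = ⅔ ≈ 0.66667)
p(f) = 19*f
c = 1023/190 (c = -1023/(19*(2*(-5))) = -1023/(19*(-10)) = -1023/(-190) = -1023*(-1/190) = 1023/190 ≈ 5.3842)
s = -49/12 (s = ((⅔)*(-14) - 7)/4 = (-28/3 - 7)/4 = (¼)*(-49/3) = -49/12 ≈ -4.0833)
s*1040 + c = -49/12*1040 + 1023/190 = -12740/3 + 1023/190 = -2417531/570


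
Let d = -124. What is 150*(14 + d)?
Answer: -16500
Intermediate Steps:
150*(14 + d) = 150*(14 - 124) = 150*(-110) = -16500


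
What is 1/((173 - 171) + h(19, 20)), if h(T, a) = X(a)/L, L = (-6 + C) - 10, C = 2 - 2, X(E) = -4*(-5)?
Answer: 4/3 ≈ 1.3333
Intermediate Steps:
X(E) = 20
C = 0
L = -16 (L = (-6 + 0) - 10 = -6 - 10 = -16)
h(T, a) = -5/4 (h(T, a) = 20/(-16) = 20*(-1/16) = -5/4)
1/((173 - 171) + h(19, 20)) = 1/((173 - 171) - 5/4) = 1/(2 - 5/4) = 1/(¾) = 4/3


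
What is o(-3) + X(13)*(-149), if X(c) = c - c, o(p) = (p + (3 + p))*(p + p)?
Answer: 18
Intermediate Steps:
o(p) = 2*p*(3 + 2*p) (o(p) = (3 + 2*p)*(2*p) = 2*p*(3 + 2*p))
X(c) = 0
o(-3) + X(13)*(-149) = 2*(-3)*(3 + 2*(-3)) + 0*(-149) = 2*(-3)*(3 - 6) + 0 = 2*(-3)*(-3) + 0 = 18 + 0 = 18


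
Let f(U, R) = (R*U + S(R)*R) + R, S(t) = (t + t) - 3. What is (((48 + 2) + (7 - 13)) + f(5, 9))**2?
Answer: 54289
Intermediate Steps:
S(t) = -3 + 2*t (S(t) = 2*t - 3 = -3 + 2*t)
f(U, R) = R + R*U + R*(-3 + 2*R) (f(U, R) = (R*U + (-3 + 2*R)*R) + R = (R*U + R*(-3 + 2*R)) + R = R + R*U + R*(-3 + 2*R))
(((48 + 2) + (7 - 13)) + f(5, 9))**2 = (((48 + 2) + (7 - 13)) + 9*(-2 + 5 + 2*9))**2 = ((50 - 6) + 9*(-2 + 5 + 18))**2 = (44 + 9*21)**2 = (44 + 189)**2 = 233**2 = 54289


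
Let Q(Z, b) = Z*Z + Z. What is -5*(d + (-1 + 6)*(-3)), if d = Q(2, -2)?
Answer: 45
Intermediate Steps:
Q(Z, b) = Z + Z² (Q(Z, b) = Z² + Z = Z + Z²)
d = 6 (d = 2*(1 + 2) = 2*3 = 6)
-5*(d + (-1 + 6)*(-3)) = -5*(6 + (-1 + 6)*(-3)) = -5*(6 + 5*(-3)) = -5*(6 - 15) = -5*(-9) = 45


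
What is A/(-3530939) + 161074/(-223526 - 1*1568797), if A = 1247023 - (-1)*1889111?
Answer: -6189707567768/6328583181297 ≈ -0.97806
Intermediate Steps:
A = 3136134 (A = 1247023 - 1*(-1889111) = 1247023 + 1889111 = 3136134)
A/(-3530939) + 161074/(-223526 - 1*1568797) = 3136134/(-3530939) + 161074/(-223526 - 1*1568797) = 3136134*(-1/3530939) + 161074/(-223526 - 1568797) = -3136134/3530939 + 161074/(-1792323) = -3136134/3530939 + 161074*(-1/1792323) = -3136134/3530939 - 161074/1792323 = -6189707567768/6328583181297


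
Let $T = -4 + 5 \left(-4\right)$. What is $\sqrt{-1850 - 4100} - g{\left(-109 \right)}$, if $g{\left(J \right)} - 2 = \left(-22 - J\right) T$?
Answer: $2086 + 5 i \sqrt{238} \approx 2086.0 + 77.136 i$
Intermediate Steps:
$T = -24$ ($T = -4 - 20 = -24$)
$g{\left(J \right)} = 530 + 24 J$ ($g{\left(J \right)} = 2 + \left(-22 - J\right) \left(-24\right) = 2 + \left(528 + 24 J\right) = 530 + 24 J$)
$\sqrt{-1850 - 4100} - g{\left(-109 \right)} = \sqrt{-1850 - 4100} - \left(530 + 24 \left(-109\right)\right) = \sqrt{-5950} - \left(530 - 2616\right) = 5 i \sqrt{238} - -2086 = 5 i \sqrt{238} + 2086 = 2086 + 5 i \sqrt{238}$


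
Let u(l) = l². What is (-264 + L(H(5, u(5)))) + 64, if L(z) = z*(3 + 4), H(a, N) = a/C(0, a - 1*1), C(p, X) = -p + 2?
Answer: -365/2 ≈ -182.50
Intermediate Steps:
C(p, X) = 2 - p
H(a, N) = a/2 (H(a, N) = a/(2 - 1*0) = a/(2 + 0) = a/2)
L(z) = 7*z (L(z) = z*7 = 7*z)
(-264 + L(H(5, u(5)))) + 64 = (-264 + 7*((½)*5)) + 64 = (-264 + 7*(5/2)) + 64 = (-264 + 35/2) + 64 = -493/2 + 64 = -365/2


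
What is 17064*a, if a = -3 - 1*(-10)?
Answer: 119448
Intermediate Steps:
a = 7 (a = -3 + 10 = 7)
17064*a = 17064*7 = 119448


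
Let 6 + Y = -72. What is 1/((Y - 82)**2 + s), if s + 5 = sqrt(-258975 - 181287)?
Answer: 25595/655544287 - 3*I*sqrt(48918)/655544287 ≈ 3.9044e-5 - 1.0122e-6*I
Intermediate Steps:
Y = -78 (Y = -6 - 72 = -78)
s = -5 + 3*I*sqrt(48918) (s = -5 + sqrt(-258975 - 181287) = -5 + sqrt(-440262) = -5 + 3*I*sqrt(48918) ≈ -5.0 + 663.52*I)
1/((Y - 82)**2 + s) = 1/((-78 - 82)**2 + (-5 + 3*I*sqrt(48918))) = 1/((-160)**2 + (-5 + 3*I*sqrt(48918))) = 1/(25600 + (-5 + 3*I*sqrt(48918))) = 1/(25595 + 3*I*sqrt(48918))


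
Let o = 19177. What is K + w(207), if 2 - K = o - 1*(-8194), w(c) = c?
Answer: -27162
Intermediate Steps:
K = -27369 (K = 2 - (19177 - 1*(-8194)) = 2 - (19177 + 8194) = 2 - 1*27371 = 2 - 27371 = -27369)
K + w(207) = -27369 + 207 = -27162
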